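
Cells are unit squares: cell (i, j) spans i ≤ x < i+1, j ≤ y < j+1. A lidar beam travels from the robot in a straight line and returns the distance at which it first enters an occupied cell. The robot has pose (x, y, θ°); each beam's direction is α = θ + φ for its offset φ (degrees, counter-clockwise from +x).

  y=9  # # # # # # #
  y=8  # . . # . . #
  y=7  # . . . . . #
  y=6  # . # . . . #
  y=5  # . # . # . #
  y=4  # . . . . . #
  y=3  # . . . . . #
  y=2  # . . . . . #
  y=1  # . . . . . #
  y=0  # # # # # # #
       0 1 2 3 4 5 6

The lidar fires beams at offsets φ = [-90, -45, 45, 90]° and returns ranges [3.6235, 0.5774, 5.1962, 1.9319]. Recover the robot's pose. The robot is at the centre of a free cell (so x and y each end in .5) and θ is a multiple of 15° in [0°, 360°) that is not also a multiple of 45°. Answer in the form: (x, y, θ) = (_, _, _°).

The pose lattice has 36·16 = 576 candidates. Test each by forward raycasting.
  (1.5, 8.5, 15°): beam 1 = 1.9319 ≠ 3.6235 ✗
  (5.5, 7.5, 330°): beam 1 = 1.7321 ≠ 3.6235 ✗
  (1.5, 1.5, 255°): beam 1 = 0.5176 ≠ 3.6235 ✗
  …
  (5.5, 5.5, 195°): r_1=3.6235, r_2=0.5774, r_3=5.1962, r_4=1.9319 — all match ✓
Only this pose fits every beam.

(x, y, θ) = (5.5, 5.5, 195°)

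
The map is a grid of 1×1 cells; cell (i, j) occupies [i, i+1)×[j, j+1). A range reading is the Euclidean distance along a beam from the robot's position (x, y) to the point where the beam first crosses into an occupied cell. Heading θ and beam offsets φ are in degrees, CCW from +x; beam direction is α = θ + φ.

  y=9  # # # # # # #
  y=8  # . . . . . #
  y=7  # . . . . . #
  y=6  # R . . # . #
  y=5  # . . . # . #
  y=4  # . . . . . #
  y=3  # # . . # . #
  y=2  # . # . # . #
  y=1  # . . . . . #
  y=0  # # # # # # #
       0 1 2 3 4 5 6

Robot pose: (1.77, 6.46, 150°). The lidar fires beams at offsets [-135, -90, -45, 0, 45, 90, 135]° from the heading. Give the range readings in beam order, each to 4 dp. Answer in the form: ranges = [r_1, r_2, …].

beam 1: φ=-135°, α=15°
  dir = (cos 15°, sin 15°) = (0.9659, 0.2588); from cell (1,6)
  next x-line at t=0.2381, next y-line at t=2.0864; Δt_x=1.0353, Δt_y=3.8637
    x: enter (2,6) at t=0.2381
    x: enter (3,6) at t=1.2734
    y: enter (3,7) at t=2.0864
    x: enter (4,7) at t=2.3087
    x: enter (5,7) at t=3.3439
    x: enter (6,7) at t=4.3792 ← occupied
  → r_1 = 4.3792
beam 2: φ=-90°, α=60°
  dir = (cos 60°, sin 60°) = (0.5000, 0.8660); from cell (1,6)
  next x-line at t=0.4600, next y-line at t=0.6235; Δt_x=2.0000, Δt_y=1.1547
    x: enter (2,6) at t=0.4600
    y: enter (2,7) at t=0.6235
    y: enter (2,8) at t=1.7782
    x: enter (3,8) at t=2.4600
    y: enter (3,9) at t=2.9329 ← occupied
  → r_2 = 2.9329
beam 3: φ=-45°, α=105°
  dir = (cos 105°, sin 105°) = (-0.2588, 0.9659); from cell (1,6)
  next x-line at t=2.9751, next y-line at t=0.5590; Δt_x=3.8637, Δt_y=1.0353
    y: enter (1,7) at t=0.5590
    y: enter (1,8) at t=1.5943
    y: enter (1,9) at t=2.6296 ← occupied
  → r_3 = 2.6296
beam 4: φ=0°, α=150°
  dir = (cos 150°, sin 150°) = (-0.8660, 0.5000); from cell (1,6)
  next x-line at t=0.8891, next y-line at t=1.0800; Δt_x=1.1547, Δt_y=2.0000
    x: enter (0,6) at t=0.8891 ← occupied
  → r_4 = 0.8891
beam 5: φ=45°, α=195°
  dir = (cos 195°, sin 195°) = (-0.9659, -0.2588); from cell (1,6)
  next x-line at t=0.7972, next y-line at t=1.7773; Δt_x=1.0353, Δt_y=3.8637
    x: enter (0,6) at t=0.7972 ← occupied
  → r_5 = 0.7972
beam 6: φ=90°, α=240°
  dir = (cos 240°, sin 240°) = (-0.5000, -0.8660); from cell (1,6)
  next x-line at t=1.5400, next y-line at t=0.5312; Δt_x=2.0000, Δt_y=1.1547
    y: enter (1,5) at t=0.5312
    x: enter (0,5) at t=1.5400 ← occupied
  → r_6 = 1.5400
beam 7: φ=135°, α=285°
  dir = (cos 285°, sin 285°) = (0.2588, -0.9659); from cell (1,6)
  next x-line at t=0.8887, next y-line at t=0.4762; Δt_x=3.8637, Δt_y=1.0353
    y: enter (1,5) at t=0.4762
    x: enter (2,5) at t=0.8887
    y: enter (2,4) at t=1.5115
    y: enter (2,3) at t=2.5468
    y: enter (2,2) at t=3.5821 ← occupied
  → r_7 = 3.5821

ranges = [4.3792, 2.9329, 2.6296, 0.8891, 0.7972, 1.5400, 3.5821]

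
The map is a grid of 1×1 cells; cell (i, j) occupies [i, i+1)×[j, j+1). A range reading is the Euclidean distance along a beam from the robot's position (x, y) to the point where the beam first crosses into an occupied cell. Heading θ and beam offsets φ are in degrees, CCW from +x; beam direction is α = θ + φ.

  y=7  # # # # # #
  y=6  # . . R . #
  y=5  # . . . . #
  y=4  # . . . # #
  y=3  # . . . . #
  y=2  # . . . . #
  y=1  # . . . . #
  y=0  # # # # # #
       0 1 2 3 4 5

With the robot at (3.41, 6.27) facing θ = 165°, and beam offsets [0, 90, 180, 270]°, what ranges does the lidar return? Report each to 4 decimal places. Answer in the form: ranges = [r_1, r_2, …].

ranges = [2.4950, 5.4559, 1.6461, 0.7558]

beam 1: φ=0°, α=165°
  cosα=-0.9659 sinα=0.2588 | (3,6) | tMaxX 0.4245 tMaxY 2.8205 | tΔX 1.0353 tΔY 3.8637
    t=0.4245 [x] (2,6)
    t=1.4597 [x] (1,6)
    t=2.4950 [x] (0,6) — stop
  → r_1 = 2.4950
beam 2: φ=90°, α=255°
  cosα=-0.2588 sinα=-0.9659 | (3,6) | tMaxX 1.5841 tMaxY 0.2795 | tΔX 3.8637 tΔY 1.0353
    t=0.2795 [y] (3,5)
    t=1.3148 [y] (3,4)
    t=1.5841 [x] (2,4)
    t=2.3501 [y] (2,3)
    t=3.3854 [y] (2,2)
    t=4.4206 [y] (2,1)
    t=5.4478 [x] (1,1)
    t=5.4559 [y] (1,0) — stop
  → r_2 = 5.4559
beam 3: φ=180°, α=345°
  cosα=0.9659 sinα=-0.2588 | (3,6) | tMaxX 0.6108 tMaxY 1.0432 | tΔX 1.0353 tΔY 3.8637
    t=0.6108 [x] (4,6)
    t=1.0432 [y] (4,5)
    t=1.6461 [x] (5,5) — stop
  → r_3 = 1.6461
beam 4: φ=270°, α=75°
  cosα=0.2588 sinα=0.9659 | (3,6) | tMaxX 2.2796 tMaxY 0.7558 | tΔX 3.8637 tΔY 1.0353
    t=0.7558 [y] (3,7) — stop
  → r_4 = 0.7558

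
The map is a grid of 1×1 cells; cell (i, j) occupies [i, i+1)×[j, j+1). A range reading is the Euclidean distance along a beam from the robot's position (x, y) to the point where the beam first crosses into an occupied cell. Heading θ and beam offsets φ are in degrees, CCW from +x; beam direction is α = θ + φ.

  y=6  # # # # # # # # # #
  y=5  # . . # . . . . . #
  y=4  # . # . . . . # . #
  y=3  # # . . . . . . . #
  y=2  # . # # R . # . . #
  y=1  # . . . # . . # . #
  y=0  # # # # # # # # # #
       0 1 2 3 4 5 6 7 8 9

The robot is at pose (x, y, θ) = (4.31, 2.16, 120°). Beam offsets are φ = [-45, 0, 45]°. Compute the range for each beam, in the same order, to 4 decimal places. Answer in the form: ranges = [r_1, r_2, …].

beam 1: φ=-45°, α=75°
  cosα=0.2588 sinα=0.9659 | (4,2) | tMaxX 2.6660 tMaxY 0.8696 | tΔX 3.8637 tΔY 1.0353
    t=0.8696 [y] (4,3)
    t=1.9049 [y] (4,4)
    t=2.6660 [x] (5,4)
    t=2.9402 [y] (5,5)
    t=3.9755 [y] (5,6) — stop
  → r_1 = 3.9755
beam 2: φ=0°, α=120°
  cosα=-0.5000 sinα=0.8660 | (4,2) | tMaxX 0.6200 tMaxY 0.9699 | tΔX 2.0000 tΔY 1.1547
    t=0.6200 [x] (3,2) — stop
  → r_2 = 0.6200
beam 3: φ=45°, α=165°
  cosα=-0.9659 sinα=0.2588 | (4,2) | tMaxX 0.3209 tMaxY 3.2455 | tΔX 1.0353 tΔY 3.8637
    t=0.3209 [x] (3,2) — stop
  → r_3 = 0.3209

ranges = [3.9755, 0.6200, 0.3209]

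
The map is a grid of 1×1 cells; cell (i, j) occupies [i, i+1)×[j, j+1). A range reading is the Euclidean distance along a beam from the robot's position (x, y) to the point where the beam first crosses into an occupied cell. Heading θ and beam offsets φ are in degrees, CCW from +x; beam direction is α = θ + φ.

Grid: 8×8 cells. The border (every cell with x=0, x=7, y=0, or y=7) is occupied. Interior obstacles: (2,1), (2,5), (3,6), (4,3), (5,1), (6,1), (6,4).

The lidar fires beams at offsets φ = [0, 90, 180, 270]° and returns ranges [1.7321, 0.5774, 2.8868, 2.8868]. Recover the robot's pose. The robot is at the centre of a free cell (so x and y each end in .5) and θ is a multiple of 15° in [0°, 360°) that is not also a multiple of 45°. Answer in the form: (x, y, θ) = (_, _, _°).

The pose lattice has 29·16 = 464 candidates. Test each by forward raycasting.
  (2.5, 3.5, 195°): beam 1 = 1.5529 ≠ 1.7321 ✗
  (4.5, 5.5, 75°): beam 1 = 1.5529 ≠ 1.7321 ✗
  (6.5, 6.5, 60°): beam 1 = 0.5774 ≠ 1.7321 ✗
  (1.5, 6.5, 345°): beam 1 = 1.5529 ≠ 1.7321 ✗
  …
  (4.5, 4.5, 150°): r_1=1.7321, r_2=0.5774, r_3=2.8868, r_4=2.8868 — all match ✓
No second candidate reproduces the full scan.

(x, y, θ) = (4.5, 4.5, 150°)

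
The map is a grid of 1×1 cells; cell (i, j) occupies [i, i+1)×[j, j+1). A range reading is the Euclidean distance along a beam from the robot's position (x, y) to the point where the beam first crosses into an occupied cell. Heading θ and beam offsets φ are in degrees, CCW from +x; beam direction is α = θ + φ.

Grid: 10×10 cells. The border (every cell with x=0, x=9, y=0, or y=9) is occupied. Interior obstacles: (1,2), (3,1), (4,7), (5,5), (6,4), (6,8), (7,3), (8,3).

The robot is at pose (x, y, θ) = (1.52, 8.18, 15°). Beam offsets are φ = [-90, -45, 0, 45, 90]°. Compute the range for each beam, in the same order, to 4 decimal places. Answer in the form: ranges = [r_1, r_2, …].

beam 1: φ=-90°, α=285°
  direction (0.2588, -0.9659); cell (1,8); t to first gridline: x 1.8546, y 0.1863 (then +3.8637 / +1.0353)
    (1,7) via y @ 0.1863
    (1,6) via y @ 1.2216
    (2,6) via x @ 1.8546
    (2,5) via y @ 2.2569
    (2,4) via y @ 3.2922
    (2,3) via y @ 4.3275
    (2,2) via y @ 5.3627
    (3,2) via x @ 5.7183
    (3,1) via y @ 6.3980  # hit
  → r_1 = 6.3980
beam 2: φ=-45°, α=330°
  direction (0.8660, -0.5000); cell (1,8); t to first gridline: x 0.5543, y 0.3600 (then +1.1547 / +2.0000)
    (1,7) via y @ 0.3600
    (2,7) via x @ 0.5543
    (3,7) via x @ 1.7090
    (3,6) via y @ 2.3600
    (4,6) via x @ 2.8637
    (5,6) via x @ 4.0184
    (5,5) via y @ 4.3600  # hit
  → r_2 = 4.3600
beam 3: φ=0°, α=15°
  direction (0.9659, 0.2588); cell (1,8); t to first gridline: x 0.4969, y 3.1682 (then +1.0353 / +3.8637)
    (2,8) via x @ 0.4969
    (3,8) via x @ 1.5322
    (4,8) via x @ 2.5675
    (4,9) via y @ 3.1682  # hit
  → r_3 = 3.1682
beam 4: φ=45°, α=60°
  direction (0.5000, 0.8660); cell (1,8); t to first gridline: x 0.9600, y 0.9469 (then +2.0000 / +1.1547)
    (1,9) via y @ 0.9469  # hit
  → r_4 = 0.9469
beam 5: φ=90°, α=105°
  direction (-0.2588, 0.9659); cell (1,8); t to first gridline: x 2.0091, y 0.8489 (then +3.8637 / +1.0353)
    (1,9) via y @ 0.8489  # hit
  → r_5 = 0.8489

ranges = [6.3980, 4.3600, 3.1682, 0.9469, 0.8489]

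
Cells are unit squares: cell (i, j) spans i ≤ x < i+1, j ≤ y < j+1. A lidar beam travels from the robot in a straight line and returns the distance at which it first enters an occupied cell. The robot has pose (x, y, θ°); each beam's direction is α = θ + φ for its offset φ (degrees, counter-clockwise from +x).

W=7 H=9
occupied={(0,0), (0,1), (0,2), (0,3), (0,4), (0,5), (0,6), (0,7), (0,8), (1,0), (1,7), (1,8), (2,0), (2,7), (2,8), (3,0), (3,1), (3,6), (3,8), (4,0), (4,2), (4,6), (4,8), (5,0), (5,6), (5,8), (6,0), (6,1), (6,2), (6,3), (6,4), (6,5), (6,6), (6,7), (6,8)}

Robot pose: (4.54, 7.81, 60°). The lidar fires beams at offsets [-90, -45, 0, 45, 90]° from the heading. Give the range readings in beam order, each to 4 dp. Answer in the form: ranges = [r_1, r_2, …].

beam 1: φ=-90°, α=330°
  dir = (cos 330°, sin 330°) = (0.8660, -0.5000); from cell (4,7)
  next x-line at t=0.5312, next y-line at t=1.6200; Δt_x=1.1547, Δt_y=2.0000
    x: enter (5,7) at t=0.5312
    y: enter (5,6) at t=1.6200 ← occupied
  → r_1 = 1.6200
beam 2: φ=-45°, α=15°
  dir = (cos 15°, sin 15°) = (0.9659, 0.2588); from cell (4,7)
  next x-line at t=0.4762, next y-line at t=0.7341; Δt_x=1.0353, Δt_y=3.8637
    x: enter (5,7) at t=0.4762
    y: enter (5,8) at t=0.7341 ← occupied
  → r_2 = 0.7341
beam 3: φ=0°, α=60°
  dir = (cos 60°, sin 60°) = (0.5000, 0.8660); from cell (4,7)
  next x-line at t=0.9200, next y-line at t=0.2194; Δt_x=2.0000, Δt_y=1.1547
    y: enter (4,8) at t=0.2194 ← occupied
  → r_3 = 0.2194
beam 4: φ=45°, α=105°
  dir = (cos 105°, sin 105°) = (-0.2588, 0.9659); from cell (4,7)
  next x-line at t=2.0864, next y-line at t=0.1967; Δt_x=3.8637, Δt_y=1.0353
    y: enter (4,8) at t=0.1967 ← occupied
  → r_4 = 0.1967
beam 5: φ=90°, α=150°
  dir = (cos 150°, sin 150°) = (-0.8660, 0.5000); from cell (4,7)
  next x-line at t=0.6235, next y-line at t=0.3800; Δt_x=1.1547, Δt_y=2.0000
    y: enter (4,8) at t=0.3800 ← occupied
  → r_5 = 0.3800

ranges = [1.6200, 0.7341, 0.2194, 0.1967, 0.3800]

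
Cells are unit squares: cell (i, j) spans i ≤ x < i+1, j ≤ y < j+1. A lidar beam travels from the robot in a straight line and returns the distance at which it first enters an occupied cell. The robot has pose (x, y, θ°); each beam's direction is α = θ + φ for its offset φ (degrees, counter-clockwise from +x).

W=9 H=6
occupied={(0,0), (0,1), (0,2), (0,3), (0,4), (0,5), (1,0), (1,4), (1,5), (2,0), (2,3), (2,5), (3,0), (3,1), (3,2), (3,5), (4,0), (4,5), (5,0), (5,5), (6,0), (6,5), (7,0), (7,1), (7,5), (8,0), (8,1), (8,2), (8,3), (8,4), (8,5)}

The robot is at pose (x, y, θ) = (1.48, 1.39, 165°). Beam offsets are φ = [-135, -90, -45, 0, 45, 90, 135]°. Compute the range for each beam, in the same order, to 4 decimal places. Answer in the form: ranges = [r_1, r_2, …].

ranges = [1.7551, 2.0091, 0.9600, 0.4969, 0.5543, 0.4038, 0.4503]

beam 1: φ=-135°, α=30°
  d=(0.8660,0.5000)  start (1,1)  tX=0.6004 tY=1.2200  stride 1/|dx|=1.1547 1/|dy|=2.0000
    cross x-line → (2,1), t=0.6004
    cross y-line → (2,2), t=1.2200
    cross x-line → (3,2), t=1.7551 (wall)
  → r_1 = 1.7551
beam 2: φ=-90°, α=75°
  d=(0.2588,0.9659)  start (1,1)  tX=2.0091 tY=0.6315  stride 1/|dx|=3.8637 1/|dy|=1.0353
    cross y-line → (1,2), t=0.6315
    cross y-line → (1,3), t=1.6668
    cross x-line → (2,3), t=2.0091 (wall)
  → r_2 = 2.0091
beam 3: φ=-45°, α=120°
  d=(-0.5000,0.8660)  start (1,1)  tX=0.9600 tY=0.7044  stride 1/|dx|=2.0000 1/|dy|=1.1547
    cross y-line → (1,2), t=0.7044
    cross x-line → (0,2), t=0.9600 (wall)
  → r_3 = 0.9600
beam 4: φ=0°, α=165°
  d=(-0.9659,0.2588)  start (1,1)  tX=0.4969 tY=2.3569  stride 1/|dx|=1.0353 1/|dy|=3.8637
    cross x-line → (0,1), t=0.4969 (wall)
  → r_4 = 0.4969
beam 5: φ=45°, α=210°
  d=(-0.8660,-0.5000)  start (1,1)  tX=0.5543 tY=0.7800  stride 1/|dx|=1.1547 1/|dy|=2.0000
    cross x-line → (0,1), t=0.5543 (wall)
  → r_5 = 0.5543
beam 6: φ=90°, α=255°
  d=(-0.2588,-0.9659)  start (1,1)  tX=1.8546 tY=0.4038  stride 1/|dx|=3.8637 1/|dy|=1.0353
    cross y-line → (1,0), t=0.4038 (wall)
  → r_6 = 0.4038
beam 7: φ=135°, α=300°
  d=(0.5000,-0.8660)  start (1,1)  tX=1.0400 tY=0.4503  stride 1/|dx|=2.0000 1/|dy|=1.1547
    cross y-line → (1,0), t=0.4503 (wall)
  → r_7 = 0.4503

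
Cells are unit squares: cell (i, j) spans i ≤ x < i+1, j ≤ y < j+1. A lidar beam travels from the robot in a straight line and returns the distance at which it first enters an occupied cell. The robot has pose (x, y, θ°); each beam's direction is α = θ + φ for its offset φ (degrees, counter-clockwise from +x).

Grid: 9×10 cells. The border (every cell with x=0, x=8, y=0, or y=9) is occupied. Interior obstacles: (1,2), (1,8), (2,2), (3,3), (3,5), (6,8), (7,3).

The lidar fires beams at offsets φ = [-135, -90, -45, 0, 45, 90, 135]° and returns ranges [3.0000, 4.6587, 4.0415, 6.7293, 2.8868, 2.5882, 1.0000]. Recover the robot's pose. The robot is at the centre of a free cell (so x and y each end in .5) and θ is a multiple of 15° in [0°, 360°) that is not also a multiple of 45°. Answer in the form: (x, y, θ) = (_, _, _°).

(x, y, θ) = (5.5, 7.5, 285°)

Candidates: 49 free-cell centres × 16 headings = 784 poses. Raycast each; keep the one whose scan matches to 4 dp.
  (5.5, 4.5, 60°): beam 1 = 3.6235 ≠ 3.0000 ✗
  (3.5, 6.5, 345°): beam 1 = 2.8868 ≠ 3.0000 ✗
  (1.5, 4.5, 210°): beam 1 = 4.6587 ≠ 3.0000 ✗
  (1.5, 5.5, 30°): beam 1 = 1.9319 ≠ 3.0000 ✗
  …
  (5.5, 7.5, 285°): r_1=3.0000, r_2=4.6587, r_3=4.0415, r_4=6.7293, r_5=2.8868, r_6=2.5882, r_7=1.0000 — all match ✓
Only this pose fits every beam.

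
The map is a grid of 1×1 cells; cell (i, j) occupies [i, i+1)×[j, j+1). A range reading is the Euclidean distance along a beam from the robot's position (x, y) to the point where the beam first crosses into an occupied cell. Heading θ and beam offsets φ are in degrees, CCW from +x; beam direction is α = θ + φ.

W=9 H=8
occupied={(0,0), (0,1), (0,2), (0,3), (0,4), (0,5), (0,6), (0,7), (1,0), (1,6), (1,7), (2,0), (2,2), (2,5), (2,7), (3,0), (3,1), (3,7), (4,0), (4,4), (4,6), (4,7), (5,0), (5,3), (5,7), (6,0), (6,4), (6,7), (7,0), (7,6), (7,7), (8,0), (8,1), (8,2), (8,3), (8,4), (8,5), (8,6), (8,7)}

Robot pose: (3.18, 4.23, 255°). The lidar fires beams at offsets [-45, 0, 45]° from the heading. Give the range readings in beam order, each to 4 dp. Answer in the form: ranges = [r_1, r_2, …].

ranges = [2.5172, 1.2734, 3.7297]

beam 1: φ=-45°, α=210°
  direction (-0.8660, -0.5000); cell (3,4); t to first gridline: x 0.2078, y 0.4600 (then +1.1547 / +2.0000)
    (2,4) via x @ 0.2078
    (2,3) via y @ 0.4600
    (1,3) via x @ 1.3625
    (1,2) via y @ 2.4600
    (0,2) via x @ 2.5172  # hit
  → r_1 = 2.5172
beam 2: φ=0°, α=255°
  direction (-0.2588, -0.9659); cell (3,4); t to first gridline: x 0.6955, y 0.2381 (then +3.8637 / +1.0353)
    (3,3) via y @ 0.2381
    (2,3) via x @ 0.6955
    (2,2) via y @ 1.2734  # hit
  → r_2 = 1.2734
beam 3: φ=45°, α=300°
  direction (0.5000, -0.8660); cell (3,4); t to first gridline: x 1.6400, y 0.2656 (then +2.0000 / +1.1547)
    (3,3) via y @ 0.2656
    (3,2) via y @ 1.4203
    (4,2) via x @ 1.6400
    (4,1) via y @ 2.5750
    (5,1) via x @ 3.6400
    (5,0) via y @ 3.7297  # hit
  → r_3 = 3.7297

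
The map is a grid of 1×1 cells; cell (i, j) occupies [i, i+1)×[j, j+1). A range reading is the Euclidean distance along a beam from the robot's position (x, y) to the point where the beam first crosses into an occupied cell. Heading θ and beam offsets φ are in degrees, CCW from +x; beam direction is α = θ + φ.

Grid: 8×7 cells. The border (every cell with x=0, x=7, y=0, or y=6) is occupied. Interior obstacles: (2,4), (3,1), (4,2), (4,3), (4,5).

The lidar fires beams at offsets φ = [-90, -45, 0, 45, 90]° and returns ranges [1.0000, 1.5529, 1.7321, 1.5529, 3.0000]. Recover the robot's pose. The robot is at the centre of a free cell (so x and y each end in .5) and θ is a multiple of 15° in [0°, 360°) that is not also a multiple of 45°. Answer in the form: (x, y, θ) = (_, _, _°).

(x, y, θ) = (2.5, 2.5, 30°)

Candidates: 25 free-cell centres × 16 headings = 400 poses. Raycast each; keep the one whose scan matches to 4 dp.
  (5.5, 3.5, 195°): beam 1 = 1.9319 ≠ 1.0000 ✗
  (1.5, 4.5, 60°): beam 1 = 0.5774 ≠ 1.0000 ✗
  (6.5, 2.5, 330°): beam 1 = 1.7321 ≠ 1.0000 ✗
  …
  (2.5, 2.5, 30°): r_1=1.0000, r_2=1.5529, r_3=1.7321, r_4=1.5529, r_5=3.0000 — all match ✓
Unique over the lattice → pose = (2.5, 2.5, 30°).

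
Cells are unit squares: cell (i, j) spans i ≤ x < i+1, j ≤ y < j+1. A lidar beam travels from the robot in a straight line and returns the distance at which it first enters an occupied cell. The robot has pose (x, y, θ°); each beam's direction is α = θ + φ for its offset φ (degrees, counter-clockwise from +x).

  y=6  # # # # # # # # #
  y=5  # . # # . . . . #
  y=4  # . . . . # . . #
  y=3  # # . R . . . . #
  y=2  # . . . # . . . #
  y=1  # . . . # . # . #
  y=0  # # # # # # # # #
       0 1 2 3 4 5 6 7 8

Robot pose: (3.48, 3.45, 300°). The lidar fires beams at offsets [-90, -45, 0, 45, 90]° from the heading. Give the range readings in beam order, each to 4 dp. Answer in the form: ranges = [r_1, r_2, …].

beam 1: φ=-90°, α=210°
  dir = (cos 210°, sin 210°) = (-0.8660, -0.5000); from cell (3,3)
  next x-line at t=0.5543, next y-line at t=0.9000; Δt_x=1.1547, Δt_y=2.0000
    x: enter (2,3) at t=0.5543
    y: enter (2,2) at t=0.9000
    x: enter (1,2) at t=1.7090
    x: enter (0,2) at t=2.8637 ← occupied
  → r_1 = 2.8637
beam 2: φ=-45°, α=255°
  dir = (cos 255°, sin 255°) = (-0.2588, -0.9659); from cell (3,3)
  next x-line at t=1.8546, next y-line at t=0.4659; Δt_x=3.8637, Δt_y=1.0353
    y: enter (3,2) at t=0.4659
    y: enter (3,1) at t=1.5012
    x: enter (2,1) at t=1.8546
    y: enter (2,0) at t=2.5364 ← occupied
  → r_2 = 2.5364
beam 3: φ=0°, α=300°
  dir = (cos 300°, sin 300°) = (0.5000, -0.8660); from cell (3,3)
  next x-line at t=1.0400, next y-line at t=0.5196; Δt_x=2.0000, Δt_y=1.1547
    y: enter (3,2) at t=0.5196
    x: enter (4,2) at t=1.0400 ← occupied
  → r_3 = 1.0400
beam 4: φ=45°, α=345°
  dir = (cos 345°, sin 345°) = (0.9659, -0.2588); from cell (3,3)
  next x-line at t=0.5383, next y-line at t=1.7387; Δt_x=1.0353, Δt_y=3.8637
    x: enter (4,3) at t=0.5383
    x: enter (5,3) at t=1.5736
    y: enter (5,2) at t=1.7387
    x: enter (6,2) at t=2.6089
    x: enter (7,2) at t=3.6442
    x: enter (8,2) at t=4.6794 ← occupied
  → r_4 = 4.6794
beam 5: φ=90°, α=30°
  dir = (cos 30°, sin 30°) = (0.8660, 0.5000); from cell (3,3)
  next x-line at t=0.6004, next y-line at t=1.1000; Δt_x=1.1547, Δt_y=2.0000
    x: enter (4,3) at t=0.6004
    y: enter (4,4) at t=1.1000
    x: enter (5,4) at t=1.7551 ← occupied
  → r_5 = 1.7551

ranges = [2.8637, 2.5364, 1.0400, 4.6794, 1.7551]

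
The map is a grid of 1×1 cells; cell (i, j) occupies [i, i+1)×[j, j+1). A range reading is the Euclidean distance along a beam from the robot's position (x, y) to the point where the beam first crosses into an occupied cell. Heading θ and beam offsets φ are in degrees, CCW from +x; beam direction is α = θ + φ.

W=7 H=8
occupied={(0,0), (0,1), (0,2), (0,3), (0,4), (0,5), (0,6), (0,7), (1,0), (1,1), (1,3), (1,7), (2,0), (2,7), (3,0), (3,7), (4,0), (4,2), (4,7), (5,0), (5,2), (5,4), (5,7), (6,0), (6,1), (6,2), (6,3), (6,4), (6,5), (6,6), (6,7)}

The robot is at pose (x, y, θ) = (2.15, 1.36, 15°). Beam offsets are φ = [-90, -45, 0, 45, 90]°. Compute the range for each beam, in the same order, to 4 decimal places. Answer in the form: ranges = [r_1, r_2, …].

ranges = [0.3727, 0.7200, 2.4728, 6.5125, 0.5796]

beam 1: φ=-90°, α=285°
  cosα=0.2588 sinα=-0.9659 | (2,1) | tMaxX 3.2841 tMaxY 0.3727 | tΔX 3.8637 tΔY 1.0353
    t=0.3727 [y] (2,0) — stop
  → r_1 = 0.3727
beam 2: φ=-45°, α=330°
  cosα=0.8660 sinα=-0.5000 | (2,1) | tMaxX 0.9815 tMaxY 0.7200 | tΔX 1.1547 tΔY 2.0000
    t=0.7200 [y] (2,0) — stop
  → r_2 = 0.7200
beam 3: φ=0°, α=15°
  cosα=0.9659 sinα=0.2588 | (2,1) | tMaxX 0.8800 tMaxY 2.4728 | tΔX 1.0353 tΔY 3.8637
    t=0.8800 [x] (3,1)
    t=1.9153 [x] (4,1)
    t=2.4728 [y] (4,2) — stop
  → r_3 = 2.4728
beam 4: φ=45°, α=60°
  cosα=0.5000 sinα=0.8660 | (2,1) | tMaxX 1.7000 tMaxY 0.7390 | tΔX 2.0000 tΔY 1.1547
    t=0.7390 [y] (2,2)
    t=1.7000 [x] (3,2)
    t=1.8937 [y] (3,3)
    t=3.0484 [y] (3,4)
    t=3.7000 [x] (4,4)
    t=4.2031 [y] (4,5)
    t=5.3578 [y] (4,6)
    t=5.7000 [x] (5,6)
    t=6.5125 [y] (5,7) — stop
  → r_4 = 6.5125
beam 5: φ=90°, α=105°
  cosα=-0.2588 sinα=0.9659 | (2,1) | tMaxX 0.5796 tMaxY 0.6626 | tΔX 3.8637 tΔY 1.0353
    t=0.5796 [x] (1,1) — stop
  → r_5 = 0.5796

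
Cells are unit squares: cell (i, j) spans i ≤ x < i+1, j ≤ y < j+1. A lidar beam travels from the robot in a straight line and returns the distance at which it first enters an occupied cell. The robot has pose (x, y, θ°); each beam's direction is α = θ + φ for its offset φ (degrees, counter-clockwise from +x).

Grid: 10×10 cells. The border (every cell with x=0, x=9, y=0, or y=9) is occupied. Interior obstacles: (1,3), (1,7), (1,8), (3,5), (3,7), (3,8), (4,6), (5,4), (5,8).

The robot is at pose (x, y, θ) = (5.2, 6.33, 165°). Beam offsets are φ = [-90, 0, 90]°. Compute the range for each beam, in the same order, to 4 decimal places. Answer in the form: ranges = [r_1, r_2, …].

ranges = [1.7289, 0.2071, 5.5180]

beam 1: φ=-90°, α=75°
  dir = (cos 75°, sin 75°) = (0.2588, 0.9659); from cell (5,6)
  next x-line at t=3.0910, next y-line at t=0.6936; Δt_x=3.8637, Δt_y=1.0353
    y: enter (5,7) at t=0.6936
    y: enter (5,8) at t=1.7289 ← occupied
  → r_1 = 1.7289
beam 2: φ=0°, α=165°
  dir = (cos 165°, sin 165°) = (-0.9659, 0.2588); from cell (5,6)
  next x-line at t=0.2071, next y-line at t=2.5887; Δt_x=1.0353, Δt_y=3.8637
    x: enter (4,6) at t=0.2071 ← occupied
  → r_2 = 0.2071
beam 3: φ=90°, α=255°
  dir = (cos 255°, sin 255°) = (-0.2588, -0.9659); from cell (5,6)
  next x-line at t=0.7727, next y-line at t=0.3416; Δt_x=3.8637, Δt_y=1.0353
    y: enter (5,5) at t=0.3416
    x: enter (4,5) at t=0.7727
    y: enter (4,4) at t=1.3769
    y: enter (4,3) at t=2.4122
    y: enter (4,2) at t=3.4475
    y: enter (4,1) at t=4.4827
    x: enter (3,1) at t=4.6364
    y: enter (3,0) at t=5.5180 ← occupied
  → r_3 = 5.5180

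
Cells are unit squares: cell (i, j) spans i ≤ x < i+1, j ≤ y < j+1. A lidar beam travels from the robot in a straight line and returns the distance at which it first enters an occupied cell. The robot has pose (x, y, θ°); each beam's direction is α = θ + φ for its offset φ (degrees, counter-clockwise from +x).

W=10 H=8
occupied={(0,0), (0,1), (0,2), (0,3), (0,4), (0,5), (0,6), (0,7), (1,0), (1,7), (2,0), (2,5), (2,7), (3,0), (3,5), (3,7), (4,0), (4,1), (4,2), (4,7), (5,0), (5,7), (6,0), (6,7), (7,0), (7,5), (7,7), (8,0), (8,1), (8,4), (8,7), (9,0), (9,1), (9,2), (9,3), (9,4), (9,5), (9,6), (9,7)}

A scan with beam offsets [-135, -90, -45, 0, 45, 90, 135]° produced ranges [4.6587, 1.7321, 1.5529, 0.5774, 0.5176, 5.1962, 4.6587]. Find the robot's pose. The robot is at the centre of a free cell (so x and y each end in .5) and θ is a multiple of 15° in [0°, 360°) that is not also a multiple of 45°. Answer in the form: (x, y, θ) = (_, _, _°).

(x, y, θ) = (4.5, 5.5, 150°)

Enumerate (i+0.5, j+0.5, θ) over the 41 free cells and 16 admissible headings. For each, cast all 7 beams and compare to the given ranges.
  (7.5, 4.5, 30°): beam 1 = 3.6235 ≠ 4.6587 ✗
  (1.5, 3.5, 165°): beam 1 = 7.0000 ≠ 4.6587 ✗
  (7.5, 2.5, 285°): beam 1 = 5.0000 ≠ 4.6587 ✗
  …
  (4.5, 5.5, 150°): r_1=4.6587, r_2=1.7321, r_3=1.5529, r_4=0.5774, r_5=0.5176, r_6=5.1962, r_7=4.6587 — all match ✓
No second candidate reproduces the full scan.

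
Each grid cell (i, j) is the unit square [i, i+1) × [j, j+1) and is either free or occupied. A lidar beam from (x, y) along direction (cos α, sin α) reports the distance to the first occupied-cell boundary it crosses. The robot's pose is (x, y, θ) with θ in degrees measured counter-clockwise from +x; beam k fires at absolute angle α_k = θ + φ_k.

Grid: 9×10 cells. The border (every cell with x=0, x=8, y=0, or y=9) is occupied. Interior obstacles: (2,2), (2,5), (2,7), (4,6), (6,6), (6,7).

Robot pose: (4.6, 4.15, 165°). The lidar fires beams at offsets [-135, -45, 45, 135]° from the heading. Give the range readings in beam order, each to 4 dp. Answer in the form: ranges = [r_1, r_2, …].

ranges = [3.9260, 3.2909, 2.3000, 3.6373]

beam 1: φ=-135°, α=30°
  cosα=0.8660 sinα=0.5000 | (4,4) | tMaxX 0.4619 tMaxY 1.7000 | tΔX 1.1547 tΔY 2.0000
    t=0.4619 [x] (5,4)
    t=1.6166 [x] (6,4)
    t=1.7000 [y] (6,5)
    t=2.7713 [x] (7,5)
    t=3.7000 [y] (7,6)
    t=3.9260 [x] (8,6) — stop
  → r_1 = 3.9260
beam 2: φ=-45°, α=120°
  cosα=-0.5000 sinα=0.8660 | (4,4) | tMaxX 1.2000 tMaxY 0.9815 | tΔX 2.0000 tΔY 1.1547
    t=0.9815 [y] (4,5)
    t=1.2000 [x] (3,5)
    t=2.1362 [y] (3,6)
    t=3.2000 [x] (2,6)
    t=3.2909 [y] (2,7) — stop
  → r_2 = 3.2909
beam 3: φ=45°, α=210°
  cosα=-0.8660 sinα=-0.5000 | (4,4) | tMaxX 0.6928 tMaxY 0.3000 | tΔX 1.1547 tΔY 2.0000
    t=0.3000 [y] (4,3)
    t=0.6928 [x] (3,3)
    t=1.8475 [x] (2,3)
    t=2.3000 [y] (2,2) — stop
  → r_3 = 2.3000
beam 4: φ=135°, α=300°
  cosα=0.5000 sinα=-0.8660 | (4,4) | tMaxX 0.8000 tMaxY 0.1732 | tΔX 2.0000 tΔY 1.1547
    t=0.1732 [y] (4,3)
    t=0.8000 [x] (5,3)
    t=1.3279 [y] (5,2)
    t=2.4826 [y] (5,1)
    t=2.8000 [x] (6,1)
    t=3.6373 [y] (6,0) — stop
  → r_4 = 3.6373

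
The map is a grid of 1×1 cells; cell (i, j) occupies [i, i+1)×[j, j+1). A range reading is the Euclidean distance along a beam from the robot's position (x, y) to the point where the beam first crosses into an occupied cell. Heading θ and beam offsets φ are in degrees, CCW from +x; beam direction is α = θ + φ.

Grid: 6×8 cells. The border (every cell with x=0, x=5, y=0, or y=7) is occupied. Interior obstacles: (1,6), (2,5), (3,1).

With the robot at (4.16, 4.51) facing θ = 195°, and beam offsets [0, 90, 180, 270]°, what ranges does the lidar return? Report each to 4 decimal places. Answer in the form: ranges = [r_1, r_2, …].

beam 1: φ=0°, α=195°
  direction (-0.9659, -0.2588); cell (4,4); t to first gridline: x 0.1656, y 1.9705 (then +1.0353 / +3.8637)
    (3,4) via x @ 0.1656
    (2,4) via x @ 1.2009
    (2,3) via y @ 1.9705
    (1,3) via x @ 2.2362
    (0,3) via x @ 3.2715  # hit
  → r_1 = 3.2715
beam 2: φ=90°, α=285°
  direction (0.2588, -0.9659); cell (4,4); t to first gridline: x 3.2455, y 0.5280 (then +3.8637 / +1.0353)
    (4,3) via y @ 0.5280
    (4,2) via y @ 1.5633
    (4,1) via y @ 2.5985
    (5,1) via x @ 3.2455  # hit
  → r_2 = 3.2455
beam 3: φ=180°, α=15°
  direction (0.9659, 0.2588); cell (4,4); t to first gridline: x 0.8696, y 1.8932 (then +1.0353 / +3.8637)
    (5,4) via x @ 0.8696  # hit
  → r_3 = 0.8696
beam 4: φ=270°, α=105°
  direction (-0.2588, 0.9659); cell (4,4); t to first gridline: x 0.6182, y 0.5073 (then +3.8637 / +1.0353)
    (4,5) via y @ 0.5073
    (3,5) via x @ 0.6182
    (3,6) via y @ 1.5426
    (3,7) via y @ 2.5778  # hit
  → r_4 = 2.5778

ranges = [3.2715, 3.2455, 0.8696, 2.5778]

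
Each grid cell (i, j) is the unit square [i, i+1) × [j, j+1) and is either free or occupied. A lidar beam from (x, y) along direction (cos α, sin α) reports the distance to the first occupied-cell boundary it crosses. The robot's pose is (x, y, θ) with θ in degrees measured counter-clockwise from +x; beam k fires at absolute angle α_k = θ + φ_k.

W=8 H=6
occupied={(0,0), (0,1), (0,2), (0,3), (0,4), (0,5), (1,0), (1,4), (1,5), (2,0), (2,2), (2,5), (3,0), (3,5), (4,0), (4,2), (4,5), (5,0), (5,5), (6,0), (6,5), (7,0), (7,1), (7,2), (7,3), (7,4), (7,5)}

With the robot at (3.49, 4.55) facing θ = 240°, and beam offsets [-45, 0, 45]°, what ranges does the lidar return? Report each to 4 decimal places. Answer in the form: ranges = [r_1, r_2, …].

ranges = [1.5426, 1.7898, 1.9705]

beam 1: φ=-45°, α=195°
  cosα=-0.9659 sinα=-0.2588 | (3,4) | tMaxX 0.5073 tMaxY 2.1250 | tΔX 1.0353 tΔY 3.8637
    t=0.5073 [x] (2,4)
    t=1.5426 [x] (1,4) — stop
  → r_1 = 1.5426
beam 2: φ=0°, α=240°
  cosα=-0.5000 sinα=-0.8660 | (3,4) | tMaxX 0.9800 tMaxY 0.6351 | tΔX 2.0000 tΔY 1.1547
    t=0.6351 [y] (3,3)
    t=0.9800 [x] (2,3)
    t=1.7898 [y] (2,2) — stop
  → r_2 = 1.7898
beam 3: φ=45°, α=285°
  cosα=0.2588 sinα=-0.9659 | (3,4) | tMaxX 1.9705 tMaxY 0.5694 | tΔX 3.8637 tΔY 1.0353
    t=0.5694 [y] (3,3)
    t=1.6047 [y] (3,2)
    t=1.9705 [x] (4,2) — stop
  → r_3 = 1.9705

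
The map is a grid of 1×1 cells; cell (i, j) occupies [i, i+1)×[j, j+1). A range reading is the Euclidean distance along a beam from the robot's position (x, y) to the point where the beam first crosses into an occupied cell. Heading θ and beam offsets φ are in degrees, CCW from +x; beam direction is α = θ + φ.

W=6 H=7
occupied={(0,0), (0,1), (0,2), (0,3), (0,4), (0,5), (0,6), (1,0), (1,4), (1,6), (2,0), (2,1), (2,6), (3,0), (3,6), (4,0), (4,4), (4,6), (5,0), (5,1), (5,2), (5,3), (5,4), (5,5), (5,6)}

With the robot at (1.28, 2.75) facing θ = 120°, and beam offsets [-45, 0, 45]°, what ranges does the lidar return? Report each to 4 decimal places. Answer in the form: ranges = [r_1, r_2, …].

beam 1: φ=-45°, α=75°
  dir = (cos 75°, sin 75°) = (0.2588, 0.9659); from cell (1,2)
  next x-line at t=2.7819, next y-line at t=0.2588; Δt_x=3.8637, Δt_y=1.0353
    y: enter (1,3) at t=0.2588
    y: enter (1,4) at t=1.2941 ← occupied
  → r_1 = 1.2941
beam 2: φ=0°, α=120°
  dir = (cos 120°, sin 120°) = (-0.5000, 0.8660); from cell (1,2)
  next x-line at t=0.5600, next y-line at t=0.2887; Δt_x=2.0000, Δt_y=1.1547
    y: enter (1,3) at t=0.2887
    x: enter (0,3) at t=0.5600 ← occupied
  → r_2 = 0.5600
beam 3: φ=45°, α=165°
  dir = (cos 165°, sin 165°) = (-0.9659, 0.2588); from cell (1,2)
  next x-line at t=0.2899, next y-line at t=0.9659; Δt_x=1.0353, Δt_y=3.8637
    x: enter (0,2) at t=0.2899 ← occupied
  → r_3 = 0.2899

ranges = [1.2941, 0.5600, 0.2899]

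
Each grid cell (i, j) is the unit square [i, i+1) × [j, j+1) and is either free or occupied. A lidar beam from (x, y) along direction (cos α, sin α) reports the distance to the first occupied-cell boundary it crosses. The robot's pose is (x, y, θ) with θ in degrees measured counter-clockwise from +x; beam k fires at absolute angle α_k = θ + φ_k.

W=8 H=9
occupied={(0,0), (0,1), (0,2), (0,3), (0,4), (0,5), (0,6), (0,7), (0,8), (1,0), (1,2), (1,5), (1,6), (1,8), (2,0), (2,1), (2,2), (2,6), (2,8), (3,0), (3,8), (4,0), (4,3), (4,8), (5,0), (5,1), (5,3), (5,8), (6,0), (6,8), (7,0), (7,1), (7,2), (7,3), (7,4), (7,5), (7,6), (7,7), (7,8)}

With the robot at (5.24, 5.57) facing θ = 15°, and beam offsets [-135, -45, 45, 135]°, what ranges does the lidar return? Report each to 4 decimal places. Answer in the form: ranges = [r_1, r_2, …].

beam 1: φ=-135°, α=240°
  dir = (cos 240°, sin 240°) = (-0.5000, -0.8660); from cell (5,5)
  next x-line at t=0.4800, next y-line at t=0.6582; Δt_x=2.0000, Δt_y=1.1547
    x: enter (4,5) at t=0.4800
    y: enter (4,4) at t=0.6582
    y: enter (4,3) at t=1.8129 ← occupied
  → r_1 = 1.8129
beam 2: φ=-45°, α=330°
  dir = (cos 330°, sin 330°) = (0.8660, -0.5000); from cell (5,5)
  next x-line at t=0.8776, next y-line at t=1.1400; Δt_x=1.1547, Δt_y=2.0000
    x: enter (6,5) at t=0.8776
    y: enter (6,4) at t=1.1400
    x: enter (7,4) at t=2.0323 ← occupied
  → r_2 = 2.0323
beam 3: φ=45°, α=60°
  dir = (cos 60°, sin 60°) = (0.5000, 0.8660); from cell (5,5)
  next x-line at t=1.5200, next y-line at t=0.4965; Δt_x=2.0000, Δt_y=1.1547
    y: enter (5,6) at t=0.4965
    x: enter (6,6) at t=1.5200
    y: enter (6,7) at t=1.6512
    y: enter (6,8) at t=2.8059 ← occupied
  → r_3 = 2.8059
beam 4: φ=135°, α=150°
  dir = (cos 150°, sin 150°) = (-0.8660, 0.5000); from cell (5,5)
  next x-line at t=0.2771, next y-line at t=0.8600; Δt_x=1.1547, Δt_y=2.0000
    x: enter (4,5) at t=0.2771
    y: enter (4,6) at t=0.8600
    x: enter (3,6) at t=1.4318
    x: enter (2,6) at t=2.5865 ← occupied
  → r_4 = 2.5865

ranges = [1.8129, 2.0323, 2.8059, 2.5865]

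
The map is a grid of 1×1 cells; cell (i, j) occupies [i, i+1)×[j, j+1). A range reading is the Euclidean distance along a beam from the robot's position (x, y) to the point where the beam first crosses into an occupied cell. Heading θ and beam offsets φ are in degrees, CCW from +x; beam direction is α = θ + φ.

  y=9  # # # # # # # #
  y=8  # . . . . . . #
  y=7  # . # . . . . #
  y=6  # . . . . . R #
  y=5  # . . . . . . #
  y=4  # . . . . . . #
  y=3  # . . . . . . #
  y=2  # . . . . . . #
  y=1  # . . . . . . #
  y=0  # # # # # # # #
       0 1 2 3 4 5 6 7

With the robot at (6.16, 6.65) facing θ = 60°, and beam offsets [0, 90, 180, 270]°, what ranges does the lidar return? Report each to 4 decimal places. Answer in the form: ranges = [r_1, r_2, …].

beam 1: φ=0°, α=60°
  d=(0.5000,0.8660)  start (6,6)  tX=1.6800 tY=0.4041  stride 1/|dx|=2.0000 1/|dy|=1.1547
    cross y-line → (6,7), t=0.4041
    cross y-line → (6,8), t=1.5588
    cross x-line → (7,8), t=1.6800 (wall)
  → r_1 = 1.6800
beam 2: φ=90°, α=150°
  d=(-0.8660,0.5000)  start (6,6)  tX=0.1848 tY=0.7000  stride 1/|dx|=1.1547 1/|dy|=2.0000
    cross x-line → (5,6), t=0.1848
    cross y-line → (5,7), t=0.7000
    cross x-line → (4,7), t=1.3395
    cross x-line → (3,7), t=2.4942
    cross y-line → (3,8), t=2.7000
    cross x-line → (2,8), t=3.6489
    cross y-line → (2,9), t=4.7000 (wall)
  → r_2 = 4.7000
beam 3: φ=180°, α=240°
  d=(-0.5000,-0.8660)  start (6,6)  tX=0.3200 tY=0.7506  stride 1/|dx|=2.0000 1/|dy|=1.1547
    cross x-line → (5,6), t=0.3200
    cross y-line → (5,5), t=0.7506
    cross y-line → (5,4), t=1.9053
    cross x-line → (4,4), t=2.3200
    cross y-line → (4,3), t=3.0600
    cross y-line → (4,2), t=4.2147
    cross x-line → (3,2), t=4.3200
    cross y-line → (3,1), t=5.3694
    cross x-line → (2,1), t=6.3200
    cross y-line → (2,0), t=6.5241 (wall)
  → r_3 = 6.5241
beam 4: φ=270°, α=330°
  d=(0.8660,-0.5000)  start (6,6)  tX=0.9699 tY=1.3000  stride 1/|dx|=1.1547 1/|dy|=2.0000
    cross x-line → (7,6), t=0.9699 (wall)
  → r_4 = 0.9699

ranges = [1.6800, 4.7000, 6.5241, 0.9699]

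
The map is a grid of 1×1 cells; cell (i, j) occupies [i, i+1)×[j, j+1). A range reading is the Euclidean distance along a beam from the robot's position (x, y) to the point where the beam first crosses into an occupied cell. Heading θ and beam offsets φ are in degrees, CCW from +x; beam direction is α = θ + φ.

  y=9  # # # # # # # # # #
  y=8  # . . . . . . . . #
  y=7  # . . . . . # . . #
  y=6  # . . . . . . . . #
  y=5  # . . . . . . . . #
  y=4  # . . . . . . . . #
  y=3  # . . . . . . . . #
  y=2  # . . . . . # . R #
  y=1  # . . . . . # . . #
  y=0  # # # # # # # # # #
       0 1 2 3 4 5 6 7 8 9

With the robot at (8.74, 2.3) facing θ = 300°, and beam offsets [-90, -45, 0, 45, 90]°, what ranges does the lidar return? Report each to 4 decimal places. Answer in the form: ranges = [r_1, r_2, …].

beam 1: φ=-90°, α=210°
  dir = (cos 210°, sin 210°) = (-0.8660, -0.5000); from cell (8,2)
  next x-line at t=0.8545, next y-line at t=0.6000; Δt_x=1.1547, Δt_y=2.0000
    y: enter (8,1) at t=0.6000
    x: enter (7,1) at t=0.8545
    x: enter (6,1) at t=2.0092 ← occupied
  → r_1 = 2.0092
beam 2: φ=-45°, α=255°
  dir = (cos 255°, sin 255°) = (-0.2588, -0.9659); from cell (8,2)
  next x-line at t=2.8591, next y-line at t=0.3106; Δt_x=3.8637, Δt_y=1.0353
    y: enter (8,1) at t=0.3106
    y: enter (8,0) at t=1.3459 ← occupied
  → r_2 = 1.3459
beam 3: φ=0°, α=300°
  dir = (cos 300°, sin 300°) = (0.5000, -0.8660); from cell (8,2)
  next x-line at t=0.5200, next y-line at t=0.3464; Δt_x=2.0000, Δt_y=1.1547
    y: enter (8,1) at t=0.3464
    x: enter (9,1) at t=0.5200 ← occupied
  → r_3 = 0.5200
beam 4: φ=45°, α=345°
  dir = (cos 345°, sin 345°) = (0.9659, -0.2588); from cell (8,2)
  next x-line at t=0.2692, next y-line at t=1.1591; Δt_x=1.0353, Δt_y=3.8637
    x: enter (9,2) at t=0.2692 ← occupied
  → r_4 = 0.2692
beam 5: φ=90°, α=30°
  dir = (cos 30°, sin 30°) = (0.8660, 0.5000); from cell (8,2)
  next x-line at t=0.3002, next y-line at t=1.4000; Δt_x=1.1547, Δt_y=2.0000
    x: enter (9,2) at t=0.3002 ← occupied
  → r_5 = 0.3002

ranges = [2.0092, 1.3459, 0.5200, 0.2692, 0.3002]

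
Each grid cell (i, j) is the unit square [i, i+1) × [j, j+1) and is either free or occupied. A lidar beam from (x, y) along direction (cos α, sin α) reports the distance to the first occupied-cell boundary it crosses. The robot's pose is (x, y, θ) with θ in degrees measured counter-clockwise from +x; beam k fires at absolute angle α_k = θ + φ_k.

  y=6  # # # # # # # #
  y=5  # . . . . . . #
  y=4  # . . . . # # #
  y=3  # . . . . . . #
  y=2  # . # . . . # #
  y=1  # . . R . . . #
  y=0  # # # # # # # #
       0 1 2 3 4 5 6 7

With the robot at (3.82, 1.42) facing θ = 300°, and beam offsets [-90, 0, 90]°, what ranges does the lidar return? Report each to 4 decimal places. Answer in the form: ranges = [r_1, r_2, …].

beam 1: φ=-90°, α=210°
  direction (-0.8660, -0.5000); cell (3,1); t to first gridline: x 0.9469, y 0.8400 (then +1.1547 / +2.0000)
    (3,0) via y @ 0.8400  # hit
  → r_1 = 0.8400
beam 2: φ=0°, α=300°
  direction (0.5000, -0.8660); cell (3,1); t to first gridline: x 0.3600, y 0.4850 (then +2.0000 / +1.1547)
    (4,1) via x @ 0.3600
    (4,0) via y @ 0.4850  # hit
  → r_2 = 0.4850
beam 3: φ=90°, α=30°
  direction (0.8660, 0.5000); cell (3,1); t to first gridline: x 0.2078, y 1.1600 (then +1.1547 / +2.0000)
    (4,1) via x @ 0.2078
    (4,2) via y @ 1.1600
    (5,2) via x @ 1.3625
    (6,2) via x @ 2.5172  # hit
  → r_3 = 2.5172

ranges = [0.8400, 0.4850, 2.5172]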